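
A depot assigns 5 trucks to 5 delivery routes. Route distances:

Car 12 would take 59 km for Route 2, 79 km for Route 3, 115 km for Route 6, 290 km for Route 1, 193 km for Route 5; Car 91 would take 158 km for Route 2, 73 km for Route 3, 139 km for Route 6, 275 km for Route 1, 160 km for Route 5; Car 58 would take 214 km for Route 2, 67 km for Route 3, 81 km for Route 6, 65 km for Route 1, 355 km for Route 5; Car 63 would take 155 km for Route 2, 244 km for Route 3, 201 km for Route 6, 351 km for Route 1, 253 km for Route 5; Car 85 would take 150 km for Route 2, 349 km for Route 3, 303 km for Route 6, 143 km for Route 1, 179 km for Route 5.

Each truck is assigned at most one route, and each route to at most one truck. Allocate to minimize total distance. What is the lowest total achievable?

This is a one-to-one assignment (minimum-cost bipartite matching).
Optimal: Car 12→Route 2 (59 km), Car 91→Route 3 (73 km), Car 58→Route 1 (65 km), Car 63→Route 6 (201 km), Car 85→Route 5 (179 km) — total 59+73+65+201+179 = 577 km.
Column-greedy (each route in turn goes to its cheapest remaining truck) gives 661 km, worse by 84.
Checked against all permutations: 577 km is optimal.

Minimum total: 577 km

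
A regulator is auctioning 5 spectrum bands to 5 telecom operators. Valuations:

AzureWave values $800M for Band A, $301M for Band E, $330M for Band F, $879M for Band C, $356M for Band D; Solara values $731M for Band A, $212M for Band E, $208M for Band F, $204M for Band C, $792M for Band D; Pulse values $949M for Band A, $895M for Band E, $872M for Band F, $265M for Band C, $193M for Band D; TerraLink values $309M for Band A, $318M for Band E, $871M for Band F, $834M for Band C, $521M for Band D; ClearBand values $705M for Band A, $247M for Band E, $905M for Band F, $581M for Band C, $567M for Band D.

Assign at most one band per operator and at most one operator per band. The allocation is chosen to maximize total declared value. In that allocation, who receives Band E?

Optimal: AzureWave→Band A ($800M), Solara→Band D ($792M), Pulse→Band E ($895M), TerraLink→Band C ($834M), ClearBand→Band F ($905M) — total 800+792+895+834+905 = $4226M.
Column-greedy (each band in turn goes to its best remaining operator) gives $3843M, worse by 383.
No other one-to-one assignment exceeds $4226M.
Pulse's own top band is Band A ($949M), but forcing Pulse→Band A and reassigning the rest optimally gives only $3843M — worse by 383.

Pulse receives Band E.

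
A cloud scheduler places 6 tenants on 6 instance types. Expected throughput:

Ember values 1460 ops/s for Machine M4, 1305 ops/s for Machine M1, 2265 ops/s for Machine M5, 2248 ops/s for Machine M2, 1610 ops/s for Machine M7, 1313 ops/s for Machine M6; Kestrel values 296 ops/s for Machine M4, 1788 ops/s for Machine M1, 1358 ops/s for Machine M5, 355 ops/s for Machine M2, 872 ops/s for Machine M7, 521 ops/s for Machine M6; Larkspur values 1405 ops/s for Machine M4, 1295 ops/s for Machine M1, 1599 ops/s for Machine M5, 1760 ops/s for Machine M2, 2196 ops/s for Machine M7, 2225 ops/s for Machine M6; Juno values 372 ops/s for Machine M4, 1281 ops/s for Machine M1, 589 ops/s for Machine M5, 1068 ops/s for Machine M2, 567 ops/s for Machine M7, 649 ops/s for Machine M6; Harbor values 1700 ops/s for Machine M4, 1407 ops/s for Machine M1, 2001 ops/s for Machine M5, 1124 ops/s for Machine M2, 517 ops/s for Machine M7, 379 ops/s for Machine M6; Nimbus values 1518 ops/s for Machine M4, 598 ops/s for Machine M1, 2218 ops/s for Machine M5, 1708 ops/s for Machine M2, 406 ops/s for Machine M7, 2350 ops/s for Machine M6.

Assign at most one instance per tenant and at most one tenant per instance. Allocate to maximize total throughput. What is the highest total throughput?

Optimal: Ember→Machine M5 (2265 ops/s), Kestrel→Machine M1 (1788 ops/s), Larkspur→Machine M7 (2196 ops/s), Juno→Machine M2 (1068 ops/s), Harbor→Machine M4 (1700 ops/s), Nimbus→Machine M6 (2350 ops/s) — total 2265+1788+2196+1068+1700+2350 = 11367 ops/s.
Column-greedy (each instance in turn goes to its best remaining tenant) gives 10430 ops/s, worse by 937.

Max total: 11367 ops/s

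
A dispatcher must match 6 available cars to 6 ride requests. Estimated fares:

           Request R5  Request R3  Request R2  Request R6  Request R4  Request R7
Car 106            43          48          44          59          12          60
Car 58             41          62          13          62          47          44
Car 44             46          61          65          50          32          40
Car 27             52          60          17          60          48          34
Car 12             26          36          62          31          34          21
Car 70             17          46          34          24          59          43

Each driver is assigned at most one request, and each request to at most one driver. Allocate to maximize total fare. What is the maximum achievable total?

This is a one-to-one assignment (maximum-weight bipartite matching).
Optimal: Car 106→Request R7 ($60), Car 58→Request R6 ($62), Car 44→Request R3 ($61), Car 27→Request R5 ($52), Car 12→Request R2 ($62), Car 70→Request R4 ($59) — total 60+62+61+52+62+59 = $356.
Max-entry greedy (repeatedly take the single best remaining cell) gives $332, worse by 24.
Next-best assignment: Car 106→Request R7, Car 58→Request R3, Car 44→Request R5, Car 27→Request R6, Car 12→Request R2, Car 70→Request R4 = $349.

Maximum total: $356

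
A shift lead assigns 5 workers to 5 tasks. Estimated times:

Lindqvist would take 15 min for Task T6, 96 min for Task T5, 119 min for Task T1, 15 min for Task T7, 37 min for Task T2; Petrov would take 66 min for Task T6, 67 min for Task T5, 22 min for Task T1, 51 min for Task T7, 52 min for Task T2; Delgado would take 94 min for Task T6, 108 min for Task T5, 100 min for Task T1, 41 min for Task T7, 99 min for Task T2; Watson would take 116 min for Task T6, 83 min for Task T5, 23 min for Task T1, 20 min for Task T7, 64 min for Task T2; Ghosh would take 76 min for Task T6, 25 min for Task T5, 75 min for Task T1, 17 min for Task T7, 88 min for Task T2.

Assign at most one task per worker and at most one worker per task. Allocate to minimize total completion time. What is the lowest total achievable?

Minimum total: 156 min

This is the linear assignment problem.
Optimal: Lindqvist→Task T6 (15 min), Petrov→Task T2 (52 min), Delgado→Task T7 (41 min), Watson→Task T1 (23 min), Ghosh→Task T5 (25 min) — total 15+52+41+23+25 = 156 min.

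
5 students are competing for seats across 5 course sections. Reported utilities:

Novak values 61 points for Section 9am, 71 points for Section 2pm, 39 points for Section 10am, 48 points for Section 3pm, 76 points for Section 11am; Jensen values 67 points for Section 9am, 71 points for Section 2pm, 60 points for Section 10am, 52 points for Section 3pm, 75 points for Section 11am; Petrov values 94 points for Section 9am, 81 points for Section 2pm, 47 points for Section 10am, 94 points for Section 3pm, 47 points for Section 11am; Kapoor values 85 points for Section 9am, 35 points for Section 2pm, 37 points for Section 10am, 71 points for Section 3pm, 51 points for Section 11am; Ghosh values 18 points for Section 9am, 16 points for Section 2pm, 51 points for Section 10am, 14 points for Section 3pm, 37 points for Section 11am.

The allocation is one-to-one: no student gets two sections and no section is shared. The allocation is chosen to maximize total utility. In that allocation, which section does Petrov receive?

Petrov receives Section 3pm.

This is the linear assignment problem.
Optimal: Novak→Section 11am (76 points), Jensen→Section 2pm (71 points), Petrov→Section 3pm (94 points), Kapoor→Section 9am (85 points), Ghosh→Section 10am (51 points) — total 76+71+94+85+51 = 377 points.
Next-best assignment: Novak→Section 2pm, Jensen→Section 11am, Petrov→Section 3pm, Kapoor→Section 9am, Ghosh→Section 10am = 376 points.
Checked against all permutations: 377 points is optimal.
Petrov's own top section is Section 9am (94 points), but forcing Petrov→Section 9am and reassigning the rest optimally gives only 363 points — worse by 14.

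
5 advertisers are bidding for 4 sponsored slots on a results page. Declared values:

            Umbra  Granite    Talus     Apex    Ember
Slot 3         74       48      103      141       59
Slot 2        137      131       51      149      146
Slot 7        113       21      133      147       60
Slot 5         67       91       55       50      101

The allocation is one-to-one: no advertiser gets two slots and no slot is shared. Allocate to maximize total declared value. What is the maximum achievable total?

This is the linear assignment problem.
Optimal: Apex→Slot 3 ($141), Umbra→Slot 2 ($137), Talus→Slot 7 ($133), Ember→Slot 5 ($101) — total 141+137+133+101 = $512.
Max-entry greedy (repeatedly take the single best remaining cell) gives $457, worse by 55.
Next-best assignment: Apex→Slot 3, Ember→Slot 2, Talus→Slot 7, Granite→Slot 5 = $511.
Swapping Umbra↔Talus (Umbra→Slot 7 $113, Talus→Slot 2 $51) loses 106.

Maximum total: $512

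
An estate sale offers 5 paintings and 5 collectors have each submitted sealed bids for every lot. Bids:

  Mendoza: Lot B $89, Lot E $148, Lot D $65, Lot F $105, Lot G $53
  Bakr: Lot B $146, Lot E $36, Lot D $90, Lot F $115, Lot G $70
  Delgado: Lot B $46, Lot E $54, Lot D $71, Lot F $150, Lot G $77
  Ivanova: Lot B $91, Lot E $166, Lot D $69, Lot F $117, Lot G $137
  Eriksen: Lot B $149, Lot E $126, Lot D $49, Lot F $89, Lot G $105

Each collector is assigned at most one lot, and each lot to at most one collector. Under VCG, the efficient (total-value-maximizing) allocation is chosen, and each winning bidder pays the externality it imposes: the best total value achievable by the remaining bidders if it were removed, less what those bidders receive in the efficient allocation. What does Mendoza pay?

Mendoza pays $41.

Efficient allocation: Mendoza→Lot E ($148), Bakr→Lot D ($90), Delgado→Lot F ($150), Ivanova→Lot G ($137), Eriksen→Lot B ($149); total welfare W = $674.
Mendoza receives Lot E at value $148, so the others get W − 148 = $526.
Without Mendoza: best allocation of the remaining 4 bidders over all 5 lots is Bakr→Lot B ($146), Delgado→Lot F ($150), Ivanova→Lot E ($166), Eriksen→Lot G ($105), total $567.
VCG payment = (others' best without Mendoza) − (others' welfare with Mendoza) = 567 − 526 = $41.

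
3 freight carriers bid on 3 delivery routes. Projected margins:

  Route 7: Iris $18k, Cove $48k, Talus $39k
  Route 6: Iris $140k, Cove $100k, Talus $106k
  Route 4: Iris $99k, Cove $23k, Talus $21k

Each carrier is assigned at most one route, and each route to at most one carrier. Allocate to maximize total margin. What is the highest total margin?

Optimal: Iris→Route 4 ($99k), Cove→Route 7 ($48k), Talus→Route 6 ($106k) — total 99+48+106 = $253k.
Row-greedy (each carrier in turn takes its best remaining route) gives $209k, worse by 44.
Every other assignment is strictly worse.

Maximum total: $253k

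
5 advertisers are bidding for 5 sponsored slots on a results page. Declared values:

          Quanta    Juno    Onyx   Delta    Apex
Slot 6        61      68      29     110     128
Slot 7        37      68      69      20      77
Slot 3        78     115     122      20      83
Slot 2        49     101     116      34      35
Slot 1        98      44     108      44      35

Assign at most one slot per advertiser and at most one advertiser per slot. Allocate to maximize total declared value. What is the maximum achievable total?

Maximum total: $516

Optimal: Quanta→Slot 1 ($98), Juno→Slot 3 ($115), Onyx→Slot 2 ($116), Delta→Slot 6 ($110), Apex→Slot 7 ($77) — total 98+115+116+110+77 = $516.
Column-greedy (each slot in turn goes to its best remaining advertiser) gives $405, worse by 111.
Every other assignment is strictly worse.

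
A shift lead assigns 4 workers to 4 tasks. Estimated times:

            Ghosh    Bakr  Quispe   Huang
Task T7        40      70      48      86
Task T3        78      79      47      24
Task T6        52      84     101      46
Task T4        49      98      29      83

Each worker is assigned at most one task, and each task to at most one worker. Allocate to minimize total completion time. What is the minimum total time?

This is the linear assignment problem.
Optimal: Ghosh→Task T6 (52 min), Bakr→Task T7 (70 min), Quispe→Task T4 (29 min), Huang→Task T3 (24 min) — total 52+70+29+24 = 175 min.
Row-greedy (each worker in turn takes its cheapest remaining task) gives 194 min, worse by 19.

Min total: 175 min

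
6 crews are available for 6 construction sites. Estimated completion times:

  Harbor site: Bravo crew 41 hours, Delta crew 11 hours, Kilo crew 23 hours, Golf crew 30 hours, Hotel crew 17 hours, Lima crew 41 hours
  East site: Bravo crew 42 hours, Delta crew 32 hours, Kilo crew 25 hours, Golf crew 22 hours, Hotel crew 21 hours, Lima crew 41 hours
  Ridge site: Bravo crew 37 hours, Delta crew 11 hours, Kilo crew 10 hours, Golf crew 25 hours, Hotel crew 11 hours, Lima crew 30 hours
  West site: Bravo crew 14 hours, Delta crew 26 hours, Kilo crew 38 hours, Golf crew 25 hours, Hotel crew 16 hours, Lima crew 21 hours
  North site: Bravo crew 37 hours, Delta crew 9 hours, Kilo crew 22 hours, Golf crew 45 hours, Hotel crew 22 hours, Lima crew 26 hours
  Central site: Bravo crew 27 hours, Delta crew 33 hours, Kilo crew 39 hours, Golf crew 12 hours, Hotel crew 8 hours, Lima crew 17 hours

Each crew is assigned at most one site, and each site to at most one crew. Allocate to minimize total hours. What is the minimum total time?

Optimal: Bravo crew→West site (14 hours), Delta crew→North site (9 hours), Kilo crew→Ridge site (10 hours), Golf crew→East site (22 hours), Hotel crew→Harbor site (17 hours), Lima crew→Central site (17 hours) — total 14+9+10+22+17+17 = 89 hours.
Min-entry greedy (repeatedly take the single cheapest remaining cell) gives 104 hours, worse by 15.
Next-best assignment: Bravo crew→West site, Delta crew→Harbor site, Kilo crew→Ridge site, Golf crew→East site, Hotel crew→Central site, Lima crew→North site = 91 hours.
Swapping Golf crew↔Bravo crew (Golf crew→West site 25 hours, Bravo crew→East site 42 hours) adds 31.
Every other assignment is strictly worse.

Minimum total: 89 hours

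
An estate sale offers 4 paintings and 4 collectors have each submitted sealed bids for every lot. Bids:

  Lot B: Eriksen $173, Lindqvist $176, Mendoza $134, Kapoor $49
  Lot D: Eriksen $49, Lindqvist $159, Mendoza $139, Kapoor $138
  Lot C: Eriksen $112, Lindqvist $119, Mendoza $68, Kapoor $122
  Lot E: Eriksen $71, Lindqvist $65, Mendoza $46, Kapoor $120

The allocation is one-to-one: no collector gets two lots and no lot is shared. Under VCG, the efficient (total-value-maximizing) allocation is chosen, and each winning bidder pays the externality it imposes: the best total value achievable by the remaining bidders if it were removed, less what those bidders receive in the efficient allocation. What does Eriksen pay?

Eriksen pays $59.

Efficient allocation: Eriksen→Lot B ($173), Lindqvist→Lot C ($119), Mendoza→Lot D ($139), Kapoor→Lot E ($120); total welfare W = $551.
Eriksen receives Lot B at value $173, so the others get W − 173 = $378.
Without Eriksen: best allocation of the remaining 3 bidders over all 4 lots is Lindqvist→Lot B ($176), Mendoza→Lot D ($139), Kapoor→Lot C ($122), total $437.
VCG payment = (others' best without Eriksen) − (others' welfare with Eriksen) = 437 − 378 = $59.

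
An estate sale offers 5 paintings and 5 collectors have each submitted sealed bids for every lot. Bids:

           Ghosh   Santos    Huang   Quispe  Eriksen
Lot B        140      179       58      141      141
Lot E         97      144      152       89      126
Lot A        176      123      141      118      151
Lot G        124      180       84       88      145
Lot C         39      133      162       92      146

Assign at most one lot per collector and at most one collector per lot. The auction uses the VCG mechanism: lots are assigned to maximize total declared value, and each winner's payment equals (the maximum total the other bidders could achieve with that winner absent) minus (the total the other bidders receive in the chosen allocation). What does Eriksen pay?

Eriksen pays $10.

Efficient allocation: Ghosh→Lot A ($176), Santos→Lot G ($180), Huang→Lot E ($152), Quispe→Lot B ($141), Eriksen→Lot C ($146); total welfare W = $795.
Eriksen receives Lot C at value $146, so the others get W − 146 = $649.
Without Eriksen: best allocation of the remaining 4 bidders over all 5 lots is Ghosh→Lot A ($176), Santos→Lot G ($180), Huang→Lot C ($162), Quispe→Lot B ($141), total $659.
VCG payment = (others' best without Eriksen) − (others' welfare with Eriksen) = 659 − 649 = $10.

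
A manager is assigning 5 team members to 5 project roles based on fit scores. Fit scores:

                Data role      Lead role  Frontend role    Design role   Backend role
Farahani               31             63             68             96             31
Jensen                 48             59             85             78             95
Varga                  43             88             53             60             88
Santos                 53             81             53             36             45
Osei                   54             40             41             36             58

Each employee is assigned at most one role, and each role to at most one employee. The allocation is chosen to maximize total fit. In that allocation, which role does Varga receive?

Optimal: Farahani→Design role (96 pts), Jensen→Frontend role (85 pts), Varga→Backend role (88 pts), Santos→Lead role (81 pts), Osei→Data role (54 pts) — total 96+85+88+81+54 = 404 pts.
Column-greedy (each role in turn goes to its best remaining employee) gives 368 pts, worse by 36.
Swapping Jensen↔Santos (Jensen→Lead role 59 pts, Santos→Frontend role 53 pts) loses 54.
Checked against all permutations: 404 pts is optimal.
Varga's own top role is Lead role (88 pts), but forcing Varga→Lead role and reassigning the rest optimally gives only 386 pts — worse by 18.

Varga receives Backend role.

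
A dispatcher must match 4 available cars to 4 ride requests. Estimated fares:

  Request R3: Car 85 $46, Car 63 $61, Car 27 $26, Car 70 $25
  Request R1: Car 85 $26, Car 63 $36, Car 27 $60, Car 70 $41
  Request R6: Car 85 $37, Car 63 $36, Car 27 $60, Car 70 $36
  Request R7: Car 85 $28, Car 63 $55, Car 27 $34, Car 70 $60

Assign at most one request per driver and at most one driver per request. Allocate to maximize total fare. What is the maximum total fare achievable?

Maximum total: $218

This is a one-to-one assignment (maximum-weight bipartite matching).
Optimal: Car 85→Request R6 ($37), Car 63→Request R3 ($61), Car 27→Request R1 ($60), Car 70→Request R7 ($60) — total 37+61+60+60 = $218.
Row-greedy (each driver in turn takes its best remaining request) gives $197, worse by 21.
Next-best assignment: Car 85→Request R1, Car 63→Request R3, Car 27→Request R6, Car 70→Request R7 = $207.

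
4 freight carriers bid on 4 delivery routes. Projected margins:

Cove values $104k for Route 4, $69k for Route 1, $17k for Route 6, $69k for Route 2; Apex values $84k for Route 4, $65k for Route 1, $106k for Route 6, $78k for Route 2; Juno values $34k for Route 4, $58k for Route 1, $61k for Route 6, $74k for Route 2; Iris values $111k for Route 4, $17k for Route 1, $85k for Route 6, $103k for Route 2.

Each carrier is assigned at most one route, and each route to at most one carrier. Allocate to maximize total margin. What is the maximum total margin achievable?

Maximum total: $371k

This is a one-to-one assignment (maximum-weight bipartite matching).
Optimal: Cove→Route 4 ($104k), Apex→Route 6 ($106k), Juno→Route 1 ($58k), Iris→Route 2 ($103k) — total 104+106+58+103 = $371k.
Column-greedy (each route in turn goes to its best remaining carrier) gives $360k, worse by 11.
Next-best assignment: Cove→Route 1, Apex→Route 6, Juno→Route 2, Iris→Route 4 = $360k.
Swapping Cove↔Juno (Cove→Route 1 $69k, Juno→Route 4 $34k) loses 59.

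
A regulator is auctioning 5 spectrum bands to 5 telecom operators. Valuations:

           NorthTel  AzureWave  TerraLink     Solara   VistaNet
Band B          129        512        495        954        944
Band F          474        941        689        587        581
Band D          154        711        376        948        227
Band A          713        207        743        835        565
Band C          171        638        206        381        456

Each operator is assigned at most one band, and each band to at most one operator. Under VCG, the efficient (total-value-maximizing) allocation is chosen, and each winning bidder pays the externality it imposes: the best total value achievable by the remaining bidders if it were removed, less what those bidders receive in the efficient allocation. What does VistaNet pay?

VistaNet pays $109M.

Efficient allocation: NorthTel→Band A ($713M), AzureWave→Band C ($638M), TerraLink→Band F ($689M), Solara→Band D ($948M), VistaNet→Band B ($944M); total welfare W = $3932M.
VistaNet receives Band B at value $944M, so the others get W − 944 = $2988M.
Without VistaNet: best allocation of the remaining 4 bidders over all 5 bands is NorthTel→Band A ($713M), AzureWave→Band F ($941M), TerraLink→Band B ($495M), Solara→Band D ($948M), total $3097M.
VCG payment = (others' best without VistaNet) − (others' welfare with VistaNet) = 3097 − 2988 = $109M.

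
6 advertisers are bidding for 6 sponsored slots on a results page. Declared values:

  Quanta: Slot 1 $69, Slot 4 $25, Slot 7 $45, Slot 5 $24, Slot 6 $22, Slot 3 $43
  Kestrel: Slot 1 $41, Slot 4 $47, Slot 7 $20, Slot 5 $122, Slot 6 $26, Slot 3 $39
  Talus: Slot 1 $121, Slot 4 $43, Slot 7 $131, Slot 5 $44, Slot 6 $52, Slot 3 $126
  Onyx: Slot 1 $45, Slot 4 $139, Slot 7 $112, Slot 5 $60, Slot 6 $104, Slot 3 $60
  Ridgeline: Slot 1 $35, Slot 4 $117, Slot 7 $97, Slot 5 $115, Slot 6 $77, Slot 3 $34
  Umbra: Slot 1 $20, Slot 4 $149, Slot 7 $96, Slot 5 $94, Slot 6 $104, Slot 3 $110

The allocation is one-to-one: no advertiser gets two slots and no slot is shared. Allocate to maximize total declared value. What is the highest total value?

Optimal: Quanta→Slot 1 ($69), Kestrel→Slot 5 ($122), Talus→Slot 3 ($126), Onyx→Slot 6 ($104), Ridgeline→Slot 7 ($97), Umbra→Slot 4 ($149) — total 69+122+126+104+97+149 = $667.
Row-greedy (each advertiser in turn takes its best remaining slot) gives $648, worse by 19.

Max total: $667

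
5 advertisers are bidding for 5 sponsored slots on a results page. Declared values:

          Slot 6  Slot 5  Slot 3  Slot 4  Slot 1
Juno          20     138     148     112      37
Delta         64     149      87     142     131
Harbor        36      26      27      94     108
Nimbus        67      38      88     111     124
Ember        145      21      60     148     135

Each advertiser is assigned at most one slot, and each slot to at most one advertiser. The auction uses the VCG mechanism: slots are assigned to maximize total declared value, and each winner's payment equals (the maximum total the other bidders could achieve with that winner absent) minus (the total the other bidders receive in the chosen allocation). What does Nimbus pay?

Nimbus pays $3.

Efficient allocation: Juno→Slot 3 ($148), Delta→Slot 5 ($149), Harbor→Slot 1 ($108), Nimbus→Slot 4 ($111), Ember→Slot 6 ($145); total welfare W = $661.
Nimbus receives Slot 4 at value $111, so the others get W − 111 = $550.
Without Nimbus: best allocation of the remaining 4 bidders over all 5 slots is Juno→Slot 3 ($148), Delta→Slot 5 ($149), Harbor→Slot 1 ($108), Ember→Slot 4 ($148), total $553.
VCG payment = (others' best without Nimbus) − (others' welfare with Nimbus) = 553 − 550 = $3.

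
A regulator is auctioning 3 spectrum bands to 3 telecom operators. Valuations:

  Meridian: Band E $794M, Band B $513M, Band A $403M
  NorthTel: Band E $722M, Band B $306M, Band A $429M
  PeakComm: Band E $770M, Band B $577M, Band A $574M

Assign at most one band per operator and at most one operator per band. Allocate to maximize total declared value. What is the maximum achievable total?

Maximum total: $1809M

This is the linear assignment problem.
Optimal: Meridian→Band B ($513M), NorthTel→Band E ($722M), PeakComm→Band A ($574M) — total 513+722+574 = $1809M.
Checked against all permutations: $1809M is optimal.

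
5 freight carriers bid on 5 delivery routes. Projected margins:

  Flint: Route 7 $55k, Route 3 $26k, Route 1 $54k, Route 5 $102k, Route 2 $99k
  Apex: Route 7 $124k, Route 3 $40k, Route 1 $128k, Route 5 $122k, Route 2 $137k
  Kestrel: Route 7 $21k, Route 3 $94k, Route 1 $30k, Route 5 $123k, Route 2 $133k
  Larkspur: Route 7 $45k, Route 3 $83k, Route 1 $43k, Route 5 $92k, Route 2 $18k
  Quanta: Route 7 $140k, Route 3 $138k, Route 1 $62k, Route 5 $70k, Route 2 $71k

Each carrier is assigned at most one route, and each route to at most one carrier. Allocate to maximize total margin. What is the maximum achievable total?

Optimal: Flint→Route 5 ($102k), Apex→Route 1 ($128k), Kestrel→Route 2 ($133k), Larkspur→Route 3 ($83k), Quanta→Route 7 ($140k) — total 102+128+133+83+140 = $586k.
Row-greedy (each carrier in turn takes its best remaining route) gives $440k, worse by 146.
Next-best assignment: Flint→Route 2, Apex→Route 1, Kestrel→Route 5, Larkspur→Route 3, Quanta→Route 7 = $573k.
Swapping Apex↔Quanta (Apex→Route 7 $124k, Quanta→Route 1 $62k) loses 82.

Max total: $586k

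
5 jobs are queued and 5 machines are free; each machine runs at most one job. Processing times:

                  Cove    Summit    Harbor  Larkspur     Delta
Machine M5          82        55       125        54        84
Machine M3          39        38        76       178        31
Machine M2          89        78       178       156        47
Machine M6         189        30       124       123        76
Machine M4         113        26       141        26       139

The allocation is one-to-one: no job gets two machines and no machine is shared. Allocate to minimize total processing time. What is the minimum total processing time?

Min total: 261 min

Treat this as an assignment problem: match each job to one machine.
Optimal: Cove→Machine M5 (82 min), Summit→Machine M6 (30 min), Harbor→Machine M3 (76 min), Larkspur→Machine M4 (26 min), Delta→Machine M2 (47 min) — total 82+30+76+26+47 = 261 min.
Min-entry greedy (repeatedly take the single cheapest remaining cell) gives 324 min, worse by 63.
Next-best assignment: Cove→Machine M3, Summit→Machine M6, Harbor→Machine M5, Larkspur→Machine M4, Delta→Machine M2 = 267 min.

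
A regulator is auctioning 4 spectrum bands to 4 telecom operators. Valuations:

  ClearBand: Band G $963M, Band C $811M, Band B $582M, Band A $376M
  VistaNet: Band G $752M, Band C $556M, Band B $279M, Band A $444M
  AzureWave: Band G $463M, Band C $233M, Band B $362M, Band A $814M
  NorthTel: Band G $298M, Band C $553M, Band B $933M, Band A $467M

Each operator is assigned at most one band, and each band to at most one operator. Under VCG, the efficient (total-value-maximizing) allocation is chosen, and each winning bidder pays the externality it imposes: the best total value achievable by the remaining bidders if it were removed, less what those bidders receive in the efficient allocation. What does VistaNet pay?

VistaNet pays $152M.

Efficient allocation: ClearBand→Band C ($811M), VistaNet→Band G ($752M), AzureWave→Band A ($814M), NorthTel→Band B ($933M); total welfare W = $3310M.
VistaNet receives Band G at value $752M, so the others get W − 752 = $2558M.
Without VistaNet: best allocation of the remaining 3 bidders over all 4 bands is ClearBand→Band G ($963M), AzureWave→Band A ($814M), NorthTel→Band B ($933M), total $2710M.
VCG payment = (others' best without VistaNet) − (others' welfare with VistaNet) = 2710 − 2558 = $152M.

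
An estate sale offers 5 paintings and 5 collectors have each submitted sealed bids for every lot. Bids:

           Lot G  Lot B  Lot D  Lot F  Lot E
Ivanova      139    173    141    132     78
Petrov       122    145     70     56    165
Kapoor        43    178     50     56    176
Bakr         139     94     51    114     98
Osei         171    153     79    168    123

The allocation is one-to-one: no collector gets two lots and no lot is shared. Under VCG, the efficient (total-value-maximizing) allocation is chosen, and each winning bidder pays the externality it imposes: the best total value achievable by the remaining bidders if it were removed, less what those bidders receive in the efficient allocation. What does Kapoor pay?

Efficient allocation: Ivanova→Lot D ($141), Petrov→Lot E ($165), Kapoor→Lot B ($178), Bakr→Lot G ($139), Osei→Lot F ($168); total welfare W = $791.
Kapoor receives Lot B at value $178, so the others get W − 178 = $613.
Without Kapoor: best allocation of the remaining 4 bidders over all 5 lots is Ivanova→Lot B ($173), Petrov→Lot E ($165), Bakr→Lot G ($139), Osei→Lot F ($168), total $645.
VCG payment = (others' best without Kapoor) − (others' welfare with Kapoor) = 645 − 613 = $32.

Kapoor pays $32.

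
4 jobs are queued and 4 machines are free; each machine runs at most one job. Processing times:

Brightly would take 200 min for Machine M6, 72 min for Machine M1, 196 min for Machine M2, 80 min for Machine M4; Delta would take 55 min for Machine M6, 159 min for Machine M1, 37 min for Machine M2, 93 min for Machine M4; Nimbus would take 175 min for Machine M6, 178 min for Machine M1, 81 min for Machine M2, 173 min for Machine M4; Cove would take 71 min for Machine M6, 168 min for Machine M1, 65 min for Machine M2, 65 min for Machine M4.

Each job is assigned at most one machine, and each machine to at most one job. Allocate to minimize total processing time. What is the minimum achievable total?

Min total: 273 min

This is a one-to-one assignment (minimum-cost bipartite matching).
Optimal: Brightly→Machine M1 (72 min), Delta→Machine M6 (55 min), Nimbus→Machine M2 (81 min), Cove→Machine M4 (65 min) — total 72+55+81+65 = 273 min.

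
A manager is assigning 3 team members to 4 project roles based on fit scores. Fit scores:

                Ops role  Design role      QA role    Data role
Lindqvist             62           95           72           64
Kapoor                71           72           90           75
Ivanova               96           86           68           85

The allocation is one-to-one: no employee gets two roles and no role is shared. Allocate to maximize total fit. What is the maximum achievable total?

Maximum total: 281 pts

This is the linear assignment problem.
Optimal: Lindqvist→Design role (95 pts), Kapoor→QA role (90 pts), Ivanova→Ops role (96 pts) — total 95+90+96 = 281 pts.
Swapping Lindqvist↔Ivanova (Lindqvist→Ops role 62 pts, Ivanova→Design role 86 pts) loses 43.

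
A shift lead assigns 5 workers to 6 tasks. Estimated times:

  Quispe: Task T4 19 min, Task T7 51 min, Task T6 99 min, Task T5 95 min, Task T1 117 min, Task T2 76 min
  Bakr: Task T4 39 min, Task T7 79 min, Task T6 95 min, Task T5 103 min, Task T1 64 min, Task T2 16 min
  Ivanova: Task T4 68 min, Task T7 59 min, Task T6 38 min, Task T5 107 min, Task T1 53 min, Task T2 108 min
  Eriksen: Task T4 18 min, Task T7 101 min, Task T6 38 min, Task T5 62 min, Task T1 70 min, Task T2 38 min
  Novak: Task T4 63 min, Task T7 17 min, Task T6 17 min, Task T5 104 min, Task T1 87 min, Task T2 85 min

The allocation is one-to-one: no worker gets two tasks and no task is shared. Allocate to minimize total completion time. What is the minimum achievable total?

Optimal: Quispe→Task T4 (19 min), Bakr→Task T2 (16 min), Ivanova→Task T1 (53 min), Eriksen→Task T6 (38 min), Novak→Task T7 (17 min) — total 19+16+53+38+17 = 143 min.
Column-greedy (each task in turn goes to its cheapest remaining worker) gives 232 min, worse by 89.
Next-best assignment: Quispe→Task T4, Bakr→Task T2, Ivanova→Task T6, Eriksen→Task T5, Novak→Task T7 = 152 min.
Swapping Ivanova↔Novak (Ivanova→Task T7 59 min, Novak→Task T1 87 min) adds 76.
Every other assignment is strictly worse.

Minimum total: 143 min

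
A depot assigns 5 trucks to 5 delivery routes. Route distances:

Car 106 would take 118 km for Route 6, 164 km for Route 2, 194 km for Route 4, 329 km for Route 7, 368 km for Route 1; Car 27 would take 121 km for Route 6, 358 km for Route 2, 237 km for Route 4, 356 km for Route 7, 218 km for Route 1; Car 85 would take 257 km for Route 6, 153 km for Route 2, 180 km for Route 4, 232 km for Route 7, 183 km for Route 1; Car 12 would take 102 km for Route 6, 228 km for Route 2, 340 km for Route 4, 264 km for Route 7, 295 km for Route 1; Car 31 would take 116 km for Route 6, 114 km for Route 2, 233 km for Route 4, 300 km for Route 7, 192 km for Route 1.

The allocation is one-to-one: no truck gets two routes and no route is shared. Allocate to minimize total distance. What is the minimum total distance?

This is a one-to-one assignment (minimum-cost bipartite matching).
Optimal: Car 106→Route 4 (194 km), Car 27→Route 1 (218 km), Car 85→Route 7 (232 km), Car 12→Route 6 (102 km), Car 31→Route 2 (114 km) — total 194+218+232+102+114 = 860 km.
Row-greedy (each truck in turn takes its cheapest remaining route) gives 986 km, worse by 126.
Checked against all permutations: 860 km is optimal.

Minimum total: 860 km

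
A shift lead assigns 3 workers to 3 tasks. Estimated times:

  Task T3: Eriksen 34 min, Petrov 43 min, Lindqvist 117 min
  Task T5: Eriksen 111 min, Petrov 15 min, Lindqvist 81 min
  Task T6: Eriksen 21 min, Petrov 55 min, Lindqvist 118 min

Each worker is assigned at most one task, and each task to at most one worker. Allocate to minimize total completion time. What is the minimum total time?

Min total: 145 min

Optimal: Eriksen→Task T6 (21 min), Petrov→Task T3 (43 min), Lindqvist→Task T5 (81 min) — total 21+43+81 = 145 min.
Row-greedy (each worker in turn takes its cheapest remaining task) gives 153 min, worse by 8.
Next-best assignment: Eriksen→Task T6, Petrov→Task T5, Lindqvist→Task T3 = 153 min.
Swapping Lindqvist↔Petrov (Lindqvist→Task T3 117 min, Petrov→Task T5 15 min) adds 8.
Checked against all permutations: 145 min is optimal.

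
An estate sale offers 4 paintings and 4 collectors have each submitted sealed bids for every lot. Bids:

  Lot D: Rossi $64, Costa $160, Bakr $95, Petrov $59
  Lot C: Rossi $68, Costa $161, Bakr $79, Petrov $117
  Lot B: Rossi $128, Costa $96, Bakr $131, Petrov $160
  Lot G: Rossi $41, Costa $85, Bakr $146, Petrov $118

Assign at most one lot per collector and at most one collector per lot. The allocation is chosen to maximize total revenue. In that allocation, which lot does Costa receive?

Costa receives Lot D.

Optimal: Rossi→Lot B ($128), Costa→Lot D ($160), Bakr→Lot G ($146), Petrov→Lot C ($117) — total 128+160+146+117 = $551.
Max-entry greedy (repeatedly take the single best remaining cell) gives $531, worse by 20.
Next-best assignment: Rossi→Lot C, Costa→Lot D, Bakr→Lot G, Petrov→Lot B = $534.
Swapping Bakr↔Petrov (Bakr→Lot C $79, Petrov→Lot G $118) loses 66.
Costa's own top lot is Lot C ($161), but forcing Costa→Lot C and reassigning the rest optimally gives only $531 — worse by 20.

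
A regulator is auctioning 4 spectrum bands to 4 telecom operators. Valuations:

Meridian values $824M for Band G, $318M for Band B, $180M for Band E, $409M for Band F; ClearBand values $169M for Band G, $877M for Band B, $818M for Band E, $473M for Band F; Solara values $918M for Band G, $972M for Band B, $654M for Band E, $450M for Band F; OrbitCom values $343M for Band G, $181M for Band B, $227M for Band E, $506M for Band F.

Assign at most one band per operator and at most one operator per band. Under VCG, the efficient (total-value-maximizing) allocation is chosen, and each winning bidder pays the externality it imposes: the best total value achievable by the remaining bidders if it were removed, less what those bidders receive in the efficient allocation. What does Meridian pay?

Efficient allocation: Meridian→Band G ($824M), ClearBand→Band E ($818M), Solara→Band B ($972M), OrbitCom→Band F ($506M); total welfare W = $3120M.
Meridian receives Band G at value $824M, so the others get W − 824 = $2296M.
Without Meridian: best allocation of the remaining 3 bidders over all 4 bands is ClearBand→Band B ($877M), Solara→Band G ($918M), OrbitCom→Band F ($506M), total $2301M.
VCG payment = (others' best without Meridian) − (others' welfare with Meridian) = 2301 − 2296 = $5M.

Meridian pays $5M.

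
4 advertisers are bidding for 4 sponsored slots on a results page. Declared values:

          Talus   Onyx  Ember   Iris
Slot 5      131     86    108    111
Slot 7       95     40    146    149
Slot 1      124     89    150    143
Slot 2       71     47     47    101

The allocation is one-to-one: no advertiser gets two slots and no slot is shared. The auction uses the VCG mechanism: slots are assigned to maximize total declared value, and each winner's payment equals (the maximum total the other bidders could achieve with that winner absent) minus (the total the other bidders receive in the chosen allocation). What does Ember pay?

Efficient allocation: Talus→Slot 5 ($131), Onyx→Slot 2 ($47), Ember→Slot 1 ($150), Iris→Slot 7 ($149); total welfare W = $477.
Ember receives Slot 1 at value $150, so the others get W − 150 = $327.
Without Ember: best allocation of the remaining 3 bidders over all 4 slots is Talus→Slot 5 ($131), Onyx→Slot 1 ($89), Iris→Slot 7 ($149), total $369.
VCG payment = (others' best without Ember) − (others' welfare with Ember) = 369 − 327 = $42.

Ember pays $42.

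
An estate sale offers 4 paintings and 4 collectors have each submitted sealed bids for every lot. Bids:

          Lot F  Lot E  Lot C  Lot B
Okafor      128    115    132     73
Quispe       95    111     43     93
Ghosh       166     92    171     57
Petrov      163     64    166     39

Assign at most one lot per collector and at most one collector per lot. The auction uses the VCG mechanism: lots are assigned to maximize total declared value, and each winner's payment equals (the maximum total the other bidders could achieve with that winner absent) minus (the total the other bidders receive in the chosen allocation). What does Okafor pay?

Okafor pays $18.

Efficient allocation: Okafor→Lot E ($115), Quispe→Lot B ($93), Ghosh→Lot C ($171), Petrov→Lot F ($163); total welfare W = $542.
Okafor receives Lot E at value $115, so the others get W − 115 = $427.
Without Okafor: best allocation of the remaining 3 bidders over all 4 lots is Quispe→Lot E ($111), Ghosh→Lot C ($171), Petrov→Lot F ($163), total $445.
VCG payment = (others' best without Okafor) − (others' welfare with Okafor) = 445 − 427 = $18.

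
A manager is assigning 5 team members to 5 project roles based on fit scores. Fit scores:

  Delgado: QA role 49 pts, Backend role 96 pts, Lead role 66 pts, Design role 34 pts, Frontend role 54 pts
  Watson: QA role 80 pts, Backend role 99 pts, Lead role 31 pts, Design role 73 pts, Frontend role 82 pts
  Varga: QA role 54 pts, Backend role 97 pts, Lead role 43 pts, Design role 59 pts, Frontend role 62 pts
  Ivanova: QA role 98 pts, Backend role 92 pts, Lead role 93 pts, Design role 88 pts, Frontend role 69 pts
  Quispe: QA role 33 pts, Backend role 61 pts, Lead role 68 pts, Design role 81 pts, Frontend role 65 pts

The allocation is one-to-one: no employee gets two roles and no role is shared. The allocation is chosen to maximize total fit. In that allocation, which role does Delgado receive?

This is a one-to-one assignment (maximum-weight bipartite matching).
Optimal: Delgado→Lead role (66 pts), Watson→Frontend role (82 pts), Varga→Backend role (97 pts), Ivanova→QA role (98 pts), Quispe→Design role (81 pts) — total 66+82+97+98+81 = 424 pts.
Column-greedy (each role in turn goes to its best remaining employee) gives 378 pts, worse by 46.
Delgado's own top role is Backend role (96 pts), but forcing Delgado→Backend role and reassigning the rest optimally gives only 412 pts — worse by 12.

Delgado receives Lead role.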